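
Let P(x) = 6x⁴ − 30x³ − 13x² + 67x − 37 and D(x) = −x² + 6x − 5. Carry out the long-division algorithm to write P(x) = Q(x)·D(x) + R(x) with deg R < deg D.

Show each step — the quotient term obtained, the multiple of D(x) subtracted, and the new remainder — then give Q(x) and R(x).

Step 1: lead(6x⁴ − 30x³ − 13x² + 67x − 37) ÷ lead(D) = 6x⁴ ÷ −x² = −6x². Subtract (−6x²)·D = 6x⁴ − 36x³ + 30x². Remainder: 6x³ − 43x² + 67x − 37.
Step 2: lead(6x³ − 43x² + 67x − 37) ÷ lead(D) = 6x³ ÷ −x² = −6x. Subtract (−6x)·D = 6x³ − 36x² + 30x. Remainder: −7x² + 37x − 37.
Step 3: lead(−7x² + 37x − 37) ÷ lead(D) = −7x² ÷ −x² = 7. Subtract (7)·D = −7x² + 42x − 35. Remainder: −5x − 2.

Q(x) = −6x² − 6x + 7; R(x) = −5x − 2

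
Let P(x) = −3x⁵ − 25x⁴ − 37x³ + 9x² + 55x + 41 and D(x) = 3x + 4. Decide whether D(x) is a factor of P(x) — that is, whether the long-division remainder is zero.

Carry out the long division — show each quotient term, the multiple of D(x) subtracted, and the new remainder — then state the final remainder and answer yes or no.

R(x) = 5, so D(x) is not a factor of P(x). no

Step 1: lead(−3x⁵ − 25x⁴ − 37x³ + 9x² + 55x + 41) ÷ lead(D) = −3x⁵ ÷ 3x = −x⁴. Subtract (−x⁴)·D = −3x⁵ − 4x⁴. Remainder: −21x⁴ − 37x³ + 9x² + 55x + 41.
Step 2: lead(−21x⁴ − 37x³ + 9x² + 55x + 41) ÷ lead(D) = −21x⁴ ÷ 3x = −7x³. Subtract (−7x³)·D = −21x⁴ − 28x³. Remainder: −9x³ + 9x² + 55x + 41.
Step 3: lead(−9x³ + 9x² + 55x + 41) ÷ lead(D) = −9x³ ÷ 3x = −3x². Subtract (−3x²)·D = −9x³ − 12x². Remainder: 21x² + 55x + 41.
Step 4: lead(21x² + 55x + 41) ÷ lead(D) = 21x² ÷ 3x = 7x. Subtract (7x)·D = 21x² + 28x. Remainder: 27x + 41.
Step 5: lead(27x + 41) ÷ lead(D) = 27x ÷ 3x = 9. Subtract (9)·D = 27x + 36. Remainder: 5.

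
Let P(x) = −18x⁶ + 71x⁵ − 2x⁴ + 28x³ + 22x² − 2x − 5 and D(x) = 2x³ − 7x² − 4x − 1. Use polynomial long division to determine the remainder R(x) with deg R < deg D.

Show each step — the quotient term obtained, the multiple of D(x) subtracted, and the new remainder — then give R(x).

R(x) = 6x² − 7x − 5

Step 1: lead(−18x⁶ + 71x⁵ − 2x⁴ + 28x³ + 22x² − 2x − 5) ÷ lead(D) = −18x⁶ ÷ 2x³ = −9x³. Subtract (−9x³)·D = −18x⁶ + 63x⁵ + 36x⁴ + 9x³. Remainder: 8x⁵ − 38x⁴ + 19x³ + 22x² − 2x − 5.
Step 2: lead(8x⁵ − 38x⁴ + 19x³ + 22x² − 2x − 5) ÷ lead(D) = 8x⁵ ÷ 2x³ = 4x². Subtract (4x²)·D = 8x⁵ − 28x⁴ − 16x³ − 4x². Remainder: −10x⁴ + 35x³ + 26x² − 2x − 5.
Step 3: lead(−10x⁴ + 35x³ + 26x² − 2x − 5) ÷ lead(D) = −10x⁴ ÷ 2x³ = −5x. Subtract (−5x)·D = −10x⁴ + 35x³ + 20x² + 5x. Remainder: 6x² − 7x − 5.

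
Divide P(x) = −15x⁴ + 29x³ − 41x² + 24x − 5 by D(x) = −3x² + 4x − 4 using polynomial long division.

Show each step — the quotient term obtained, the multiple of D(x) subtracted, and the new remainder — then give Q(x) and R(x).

Q(x) = 5x² − 3x + 3; R(x) = 7

Step 1: lead(−15x⁴ + 29x³ − 41x² + 24x − 5) ÷ lead(D) = −15x⁴ ÷ −3x² = 5x². Subtract (5x²)·D = −15x⁴ + 20x³ − 20x². Remainder: 9x³ − 21x² + 24x − 5.
Step 2: lead(9x³ − 21x² + 24x − 5) ÷ lead(D) = 9x³ ÷ −3x² = −3x. Subtract (−3x)·D = 9x³ − 12x² + 12x. Remainder: −9x² + 12x − 5.
Step 3: lead(−9x² + 12x − 5) ÷ lead(D) = −9x² ÷ −3x² = 3. Subtract (3)·D = −9x² + 12x − 12. Remainder: 7.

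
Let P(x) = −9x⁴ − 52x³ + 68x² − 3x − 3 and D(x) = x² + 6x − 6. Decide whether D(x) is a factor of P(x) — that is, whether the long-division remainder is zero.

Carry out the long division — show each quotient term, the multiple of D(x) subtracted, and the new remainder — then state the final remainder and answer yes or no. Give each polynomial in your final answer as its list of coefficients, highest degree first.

R = [-3, 9], so D(x) is not a factor of P(x). no

Step 1: lead(−9x⁴ − 52x³ + 68x² − 3x − 3) ÷ lead(D) = −9x⁴ ÷ x² = −9x². Subtract (−9x²)·D = −9x⁴ − 54x³ + 54x². Remainder: 2x³ + 14x² − 3x − 3.
Step 2: lead(2x³ + 14x² − 3x − 3) ÷ lead(D) = 2x³ ÷ x² = 2x. Subtract (2x)·D = 2x³ + 12x² − 12x. Remainder: 2x² + 9x − 3.
Step 3: lead(2x² + 9x − 3) ÷ lead(D) = 2x² ÷ x² = 2. Subtract (2)·D = 2x² + 12x − 12. Remainder: −3x + 9.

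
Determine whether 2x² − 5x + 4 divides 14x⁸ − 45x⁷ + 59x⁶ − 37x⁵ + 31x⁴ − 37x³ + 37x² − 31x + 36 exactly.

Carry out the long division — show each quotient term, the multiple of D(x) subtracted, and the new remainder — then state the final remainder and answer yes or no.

Step 1: lead(14x⁸ − 45x⁷ + 59x⁶ − 37x⁵ + 31x⁴ − 37x³ + 37x² − 31x + 36) ÷ lead(D) = 14x⁸ ÷ 2x² = 7x⁶. Subtract (7x⁶)·D = 14x⁸ − 35x⁷ + 28x⁶. Remainder: −10x⁷ + 31x⁶ − 37x⁵ + 31x⁴ − 37x³ + 37x² − 31x + 36.
Step 2: lead(−10x⁷ + 31x⁶ − 37x⁵ + 31x⁴ − 37x³ + 37x² − 31x + 36) ÷ lead(D) = −10x⁷ ÷ 2x² = −5x⁵. Subtract (−5x⁵)·D = −10x⁷ + 25x⁶ − 20x⁵. Remainder: 6x⁶ − 17x⁵ + 31x⁴ − 37x³ + 37x² − 31x + 36.
Step 3: lead(6x⁶ − 17x⁵ + 31x⁴ − 37x³ + 37x² − 31x + 36) ÷ lead(D) = 6x⁶ ÷ 2x² = 3x⁴. Subtract (3x⁴)·D = 6x⁶ − 15x⁵ + 12x⁴. Remainder: −2x⁵ + 19x⁴ − 37x³ + 37x² − 31x + 36.
Step 4: lead(−2x⁵ + 19x⁴ − 37x³ + 37x² − 31x + 36) ÷ lead(D) = −2x⁵ ÷ 2x² = −x³. Subtract (−x³)·D = −2x⁵ + 5x⁴ − 4x³. Remainder: 14x⁴ − 33x³ + 37x² − 31x + 36.
Step 5: lead(14x⁴ − 33x³ + 37x² − 31x + 36) ÷ lead(D) = 14x⁴ ÷ 2x² = 7x². Subtract (7x²)·D = 14x⁴ − 35x³ + 28x². Remainder: 2x³ + 9x² − 31x + 36.
Step 6: lead(2x³ + 9x² − 31x + 36) ÷ lead(D) = 2x³ ÷ 2x² = x. Subtract (x)·D = 2x³ − 5x² + 4x. Remainder: 14x² − 35x + 36.
Step 7: lead(14x² − 35x + 36) ÷ lead(D) = 14x² ÷ 2x² = 7. Subtract (7)·D = 14x² − 35x + 28. Remainder: 8.

R(x) = 8, so D(x) is not a factor of P(x). no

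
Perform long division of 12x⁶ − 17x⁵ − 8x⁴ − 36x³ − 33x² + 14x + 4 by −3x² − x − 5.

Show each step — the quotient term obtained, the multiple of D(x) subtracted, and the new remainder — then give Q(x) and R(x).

Q(x) = −4x⁴ + 7x³ + 7x² − 2x; R(x) = 4x + 4

Step 1: lead(12x⁶ − 17x⁵ − 8x⁴ − 36x³ − 33x² + 14x + 4) ÷ lead(D) = 12x⁶ ÷ −3x² = −4x⁴. Subtract (−4x⁴)·D = 12x⁶ + 4x⁵ + 20x⁴. Remainder: −21x⁵ − 28x⁴ − 36x³ − 33x² + 14x + 4.
Step 2: lead(−21x⁵ − 28x⁴ − 36x³ − 33x² + 14x + 4) ÷ lead(D) = −21x⁵ ÷ −3x² = 7x³. Subtract (7x³)·D = −21x⁵ − 7x⁴ − 35x³. Remainder: −21x⁴ − x³ − 33x² + 14x + 4.
Step 3: lead(−21x⁴ − x³ − 33x² + 14x + 4) ÷ lead(D) = −21x⁴ ÷ −3x² = 7x². Subtract (7x²)·D = −21x⁴ − 7x³ − 35x². Remainder: 6x³ + 2x² + 14x + 4.
Step 4: lead(6x³ + 2x² + 14x + 4) ÷ lead(D) = 6x³ ÷ −3x² = −2x. Subtract (−2x)·D = 6x³ + 2x² + 10x. Remainder: 4x + 4.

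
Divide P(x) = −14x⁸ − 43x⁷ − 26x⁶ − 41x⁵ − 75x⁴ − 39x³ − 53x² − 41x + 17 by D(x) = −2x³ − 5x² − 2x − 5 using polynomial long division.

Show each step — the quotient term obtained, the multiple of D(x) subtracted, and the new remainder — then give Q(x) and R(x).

Q(x) = 7x⁵ + 4x⁴ − 4x³ + 9x² + 9x − 2; R(x) = 7

Step 1: lead(−14x⁸ − 43x⁷ − 26x⁶ − 41x⁵ − 75x⁴ − 39x³ − 53x² − 41x + 17) ÷ lead(D) = −14x⁸ ÷ −2x³ = 7x⁵. Subtract (7x⁵)·D = −14x⁸ − 35x⁷ − 14x⁶ − 35x⁵. Remainder: −8x⁷ − 12x⁶ − 6x⁵ − 75x⁴ − 39x³ − 53x² − 41x + 17.
Step 2: lead(−8x⁷ − 12x⁶ − 6x⁵ − 75x⁴ − 39x³ − 53x² − 41x + 17) ÷ lead(D) = −8x⁷ ÷ −2x³ = 4x⁴. Subtract (4x⁴)·D = −8x⁷ − 20x⁶ − 8x⁵ − 20x⁴. Remainder: 8x⁶ + 2x⁵ − 55x⁴ − 39x³ − 53x² − 41x + 17.
Step 3: lead(8x⁶ + 2x⁵ − 55x⁴ − 39x³ − 53x² − 41x + 17) ÷ lead(D) = 8x⁶ ÷ −2x³ = −4x³. Subtract (−4x³)·D = 8x⁶ + 20x⁵ + 8x⁴ + 20x³. Remainder: −18x⁵ − 63x⁴ − 59x³ − 53x² − 41x + 17.
Step 4: lead(−18x⁵ − 63x⁴ − 59x³ − 53x² − 41x + 17) ÷ lead(D) = −18x⁵ ÷ −2x³ = 9x². Subtract (9x²)·D = −18x⁵ − 45x⁴ − 18x³ − 45x². Remainder: −18x⁴ − 41x³ − 8x² − 41x + 17.
Step 5: lead(−18x⁴ − 41x³ − 8x² − 41x + 17) ÷ lead(D) = −18x⁴ ÷ −2x³ = 9x. Subtract (9x)·D = −18x⁴ − 45x³ − 18x² − 45x. Remainder: 4x³ + 10x² + 4x + 17.
Step 6: lead(4x³ + 10x² + 4x + 17) ÷ lead(D) = 4x³ ÷ −2x³ = −2. Subtract (−2)·D = 4x³ + 10x² + 4x + 10. Remainder: 7.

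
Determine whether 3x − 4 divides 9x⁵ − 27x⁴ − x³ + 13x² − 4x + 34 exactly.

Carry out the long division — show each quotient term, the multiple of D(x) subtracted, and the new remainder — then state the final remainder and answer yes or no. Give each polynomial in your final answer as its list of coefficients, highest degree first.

Step 1: lead(9x⁵ − 27x⁴ − x³ + 13x² − 4x + 34) ÷ lead(D) = 9x⁵ ÷ 3x = 3x⁴. Subtract (3x⁴)·D = 9x⁵ − 12x⁴. Remainder: −15x⁴ − x³ + 13x² − 4x + 34.
Step 2: lead(−15x⁴ − x³ + 13x² − 4x + 34) ÷ lead(D) = −15x⁴ ÷ 3x = −5x³. Subtract (−5x³)·D = −15x⁴ + 20x³. Remainder: −21x³ + 13x² − 4x + 34.
Step 3: lead(−21x³ + 13x² − 4x + 34) ÷ lead(D) = −21x³ ÷ 3x = −7x². Subtract (−7x²)·D = −21x³ + 28x². Remainder: −15x² − 4x + 34.
Step 4: lead(−15x² − 4x + 34) ÷ lead(D) = −15x² ÷ 3x = −5x. Subtract (−5x)·D = −15x² + 20x. Remainder: −24x + 34.
Step 5: lead(−24x + 34) ÷ lead(D) = −24x ÷ 3x = −8. Subtract (−8)·D = −24x + 32. Remainder: 2.

R = [2], so D(x) is not a factor of P(x). no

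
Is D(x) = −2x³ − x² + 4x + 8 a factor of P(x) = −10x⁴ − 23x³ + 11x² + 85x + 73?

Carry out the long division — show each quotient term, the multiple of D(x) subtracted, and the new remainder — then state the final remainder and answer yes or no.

R(x) = 9x + 1, so D(x) is not a factor of P(x). no

Step 1: lead(−10x⁴ − 23x³ + 11x² + 85x + 73) ÷ lead(D) = −10x⁴ ÷ −2x³ = 5x. Subtract (5x)·D = −10x⁴ − 5x³ + 20x² + 40x. Remainder: −18x³ − 9x² + 45x + 73.
Step 2: lead(−18x³ − 9x² + 45x + 73) ÷ lead(D) = −18x³ ÷ −2x³ = 9. Subtract (9)·D = −18x³ − 9x² + 36x + 72. Remainder: 9x + 1.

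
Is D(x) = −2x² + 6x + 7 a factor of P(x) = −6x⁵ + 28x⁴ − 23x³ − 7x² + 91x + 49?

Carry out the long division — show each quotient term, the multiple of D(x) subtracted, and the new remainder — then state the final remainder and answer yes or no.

R(x) = 0, so D(x) is a factor of P(x). yes

Step 1: lead(−6x⁵ + 28x⁴ − 23x³ − 7x² + 91x + 49) ÷ lead(D) = −6x⁵ ÷ −2x² = 3x³. Subtract (3x³)·D = −6x⁵ + 18x⁴ + 21x³. Remainder: 10x⁴ − 44x³ − 7x² + 91x + 49.
Step 2: lead(10x⁴ − 44x³ − 7x² + 91x + 49) ÷ lead(D) = 10x⁴ ÷ −2x² = −5x². Subtract (−5x²)·D = 10x⁴ − 30x³ − 35x². Remainder: −14x³ + 28x² + 91x + 49.
Step 3: lead(−14x³ + 28x² + 91x + 49) ÷ lead(D) = −14x³ ÷ −2x² = 7x. Subtract (7x)·D = −14x³ + 42x² + 49x. Remainder: −14x² + 42x + 49.
Step 4: lead(−14x² + 42x + 49) ÷ lead(D) = −14x² ÷ −2x² = 7. Subtract (7)·D = −14x² + 42x + 49. Remainder: 0.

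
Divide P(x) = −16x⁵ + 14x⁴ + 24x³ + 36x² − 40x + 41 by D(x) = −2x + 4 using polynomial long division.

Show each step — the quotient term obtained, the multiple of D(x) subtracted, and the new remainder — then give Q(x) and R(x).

Q(x) = 8x⁴ + 9x³ + 6x² − 6x + 8; R(x) = 9

Step 1: lead(−16x⁵ + 14x⁴ + 24x³ + 36x² − 40x + 41) ÷ lead(D) = −16x⁵ ÷ −2x = 8x⁴. Subtract (8x⁴)·D = −16x⁵ + 32x⁴. Remainder: −18x⁴ + 24x³ + 36x² − 40x + 41.
Step 2: lead(−18x⁴ + 24x³ + 36x² − 40x + 41) ÷ lead(D) = −18x⁴ ÷ −2x = 9x³. Subtract (9x³)·D = −18x⁴ + 36x³. Remainder: −12x³ + 36x² − 40x + 41.
Step 3: lead(−12x³ + 36x² − 40x + 41) ÷ lead(D) = −12x³ ÷ −2x = 6x². Subtract (6x²)·D = −12x³ + 24x². Remainder: 12x² − 40x + 41.
Step 4: lead(12x² − 40x + 41) ÷ lead(D) = 12x² ÷ −2x = −6x. Subtract (−6x)·D = 12x² − 24x. Remainder: −16x + 41.
Step 5: lead(−16x + 41) ÷ lead(D) = −16x ÷ −2x = 8. Subtract (8)·D = −16x + 32. Remainder: 9.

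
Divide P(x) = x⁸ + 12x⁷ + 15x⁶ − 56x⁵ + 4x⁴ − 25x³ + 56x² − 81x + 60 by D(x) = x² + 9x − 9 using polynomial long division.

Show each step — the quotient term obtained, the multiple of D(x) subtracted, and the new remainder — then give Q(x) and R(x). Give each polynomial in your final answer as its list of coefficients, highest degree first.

Step 1: lead(x⁸ + 12x⁷ + 15x⁶ − 56x⁵ + 4x⁴ − 25x³ + 56x² − 81x + 60) ÷ lead(D) = x⁸ ÷ x² = x⁶. Subtract (x⁶)·D = x⁸ + 9x⁷ − 9x⁶. Remainder: 3x⁷ + 24x⁶ − 56x⁵ + 4x⁴ − 25x³ + 56x² − 81x + 60.
Step 2: lead(3x⁷ + 24x⁶ − 56x⁵ + 4x⁴ − 25x³ + 56x² − 81x + 60) ÷ lead(D) = 3x⁷ ÷ x² = 3x⁵. Subtract (3x⁵)·D = 3x⁷ + 27x⁶ − 27x⁵. Remainder: −3x⁶ − 29x⁵ + 4x⁴ − 25x³ + 56x² − 81x + 60.
Step 3: lead(−3x⁶ − 29x⁵ + 4x⁴ − 25x³ + 56x² − 81x + 60) ÷ lead(D) = −3x⁶ ÷ x² = −3x⁴. Subtract (−3x⁴)·D = −3x⁶ − 27x⁵ + 27x⁴. Remainder: −2x⁵ − 23x⁴ − 25x³ + 56x² − 81x + 60.
Step 4: lead(−2x⁵ − 23x⁴ − 25x³ + 56x² − 81x + 60) ÷ lead(D) = −2x⁵ ÷ x² = −2x³. Subtract (−2x³)·D = −2x⁵ − 18x⁴ + 18x³. Remainder: −5x⁴ − 43x³ + 56x² − 81x + 60.
Step 5: lead(−5x⁴ − 43x³ + 56x² − 81x + 60) ÷ lead(D) = −5x⁴ ÷ x² = −5x². Subtract (−5x²)·D = −5x⁴ − 45x³ + 45x². Remainder: 2x³ + 11x² − 81x + 60.
Step 6: lead(2x³ + 11x² − 81x + 60) ÷ lead(D) = 2x³ ÷ x² = 2x. Subtract (2x)·D = 2x³ + 18x² − 18x. Remainder: −7x² − 63x + 60.
Step 7: lead(−7x² − 63x + 60) ÷ lead(D) = −7x² ÷ x² = −7. Subtract (−7)·D = −7x² − 63x + 63. Remainder: −3.

Q = [1, 3, -3, -2, -5, 2, -7]; R = [-3]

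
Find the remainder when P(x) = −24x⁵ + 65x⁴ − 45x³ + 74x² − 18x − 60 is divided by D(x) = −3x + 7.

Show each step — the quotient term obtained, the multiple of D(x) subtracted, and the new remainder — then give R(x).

Step 1: lead(−24x⁵ + 65x⁴ − 45x³ + 74x² − 18x − 60) ÷ lead(D) = −24x⁵ ÷ −3x = 8x⁴. Subtract (8x⁴)·D = −24x⁵ + 56x⁴. Remainder: 9x⁴ − 45x³ + 74x² − 18x − 60.
Step 2: lead(9x⁴ − 45x³ + 74x² − 18x − 60) ÷ lead(D) = 9x⁴ ÷ −3x = −3x³. Subtract (−3x³)·D = 9x⁴ − 21x³. Remainder: −24x³ + 74x² − 18x − 60.
Step 3: lead(−24x³ + 74x² − 18x − 60) ÷ lead(D) = −24x³ ÷ −3x = 8x². Subtract (8x²)·D = −24x³ + 56x². Remainder: 18x² − 18x − 60.
Step 4: lead(18x² − 18x − 60) ÷ lead(D) = 18x² ÷ −3x = −6x. Subtract (−6x)·D = 18x² − 42x. Remainder: 24x − 60.
Step 5: lead(24x − 60) ÷ lead(D) = 24x ÷ −3x = −8. Subtract (−8)·D = 24x − 56. Remainder: −4.

R(x) = −4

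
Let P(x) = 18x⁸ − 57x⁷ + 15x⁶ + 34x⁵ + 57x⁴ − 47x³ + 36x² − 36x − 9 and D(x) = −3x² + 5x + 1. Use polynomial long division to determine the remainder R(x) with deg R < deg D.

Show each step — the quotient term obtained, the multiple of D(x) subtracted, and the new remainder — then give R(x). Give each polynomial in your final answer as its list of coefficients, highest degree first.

R = [-1]

Step 1: lead(18x⁸ − 57x⁷ + 15x⁶ + 34x⁵ + 57x⁴ − 47x³ + 36x² − 36x − 9) ÷ lead(D) = 18x⁸ ÷ −3x² = −6x⁶. Subtract (−6x⁶)·D = 18x⁸ − 30x⁷ − 6x⁶. Remainder: −27x⁷ + 21x⁶ + 34x⁵ + 57x⁴ − 47x³ + 36x² − 36x − 9.
Step 2: lead(−27x⁷ + 21x⁶ + 34x⁵ + 57x⁴ − 47x³ + 36x² − 36x − 9) ÷ lead(D) = −27x⁷ ÷ −3x² = 9x⁵. Subtract (9x⁵)·D = −27x⁷ + 45x⁶ + 9x⁵. Remainder: −24x⁶ + 25x⁵ + 57x⁴ − 47x³ + 36x² − 36x − 9.
Step 3: lead(−24x⁶ + 25x⁵ + 57x⁴ − 47x³ + 36x² − 36x − 9) ÷ lead(D) = −24x⁶ ÷ −3x² = 8x⁴. Subtract (8x⁴)·D = −24x⁶ + 40x⁵ + 8x⁴. Remainder: −15x⁵ + 49x⁴ − 47x³ + 36x² − 36x − 9.
Step 4: lead(−15x⁵ + 49x⁴ − 47x³ + 36x² − 36x − 9) ÷ lead(D) = −15x⁵ ÷ −3x² = 5x³. Subtract (5x³)·D = −15x⁵ + 25x⁴ + 5x³. Remainder: 24x⁴ − 52x³ + 36x² − 36x − 9.
Step 5: lead(24x⁴ − 52x³ + 36x² − 36x − 9) ÷ lead(D) = 24x⁴ ÷ −3x² = −8x². Subtract (−8x²)·D = 24x⁴ − 40x³ − 8x². Remainder: −12x³ + 44x² − 36x − 9.
Step 6: lead(−12x³ + 44x² − 36x − 9) ÷ lead(D) = −12x³ ÷ −3x² = 4x. Subtract (4x)·D = −12x³ + 20x² + 4x. Remainder: 24x² − 40x − 9.
Step 7: lead(24x² − 40x − 9) ÷ lead(D) = 24x² ÷ −3x² = −8. Subtract (−8)·D = 24x² − 40x − 8. Remainder: −1.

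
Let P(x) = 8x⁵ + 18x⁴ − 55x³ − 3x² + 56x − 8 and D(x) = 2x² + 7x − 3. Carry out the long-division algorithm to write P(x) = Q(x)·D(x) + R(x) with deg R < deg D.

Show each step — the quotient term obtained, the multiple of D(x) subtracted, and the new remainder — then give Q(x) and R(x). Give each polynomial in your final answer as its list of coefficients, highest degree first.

Q = [4, -5, -4, 5]; R = [9, 7]

Step 1: lead(8x⁵ + 18x⁴ − 55x³ − 3x² + 56x − 8) ÷ lead(D) = 8x⁵ ÷ 2x² = 4x³. Subtract (4x³)·D = 8x⁵ + 28x⁴ − 12x³. Remainder: −10x⁴ − 43x³ − 3x² + 56x − 8.
Step 2: lead(−10x⁴ − 43x³ − 3x² + 56x − 8) ÷ lead(D) = −10x⁴ ÷ 2x² = −5x². Subtract (−5x²)·D = −10x⁴ − 35x³ + 15x². Remainder: −8x³ − 18x² + 56x − 8.
Step 3: lead(−8x³ − 18x² + 56x − 8) ÷ lead(D) = −8x³ ÷ 2x² = −4x. Subtract (−4x)·D = −8x³ − 28x² + 12x. Remainder: 10x² + 44x − 8.
Step 4: lead(10x² + 44x − 8) ÷ lead(D) = 10x² ÷ 2x² = 5. Subtract (5)·D = 10x² + 35x − 15. Remainder: 9x + 7.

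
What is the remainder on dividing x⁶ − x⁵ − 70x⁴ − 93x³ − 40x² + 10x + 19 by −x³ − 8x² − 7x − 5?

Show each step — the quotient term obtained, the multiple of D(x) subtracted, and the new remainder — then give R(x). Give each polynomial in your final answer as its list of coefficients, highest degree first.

R = [-6]

Step 1: lead(x⁶ − x⁵ − 70x⁴ − 93x³ − 40x² + 10x + 19) ÷ lead(D) = x⁶ ÷ −x³ = −x³. Subtract (−x³)·D = x⁶ + 8x⁵ + 7x⁴ + 5x³. Remainder: −9x⁵ − 77x⁴ − 98x³ − 40x² + 10x + 19.
Step 2: lead(−9x⁵ − 77x⁴ − 98x³ − 40x² + 10x + 19) ÷ lead(D) = −9x⁵ ÷ −x³ = 9x². Subtract (9x²)·D = −9x⁵ − 72x⁴ − 63x³ − 45x². Remainder: −5x⁴ − 35x³ + 5x² + 10x + 19.
Step 3: lead(−5x⁴ − 35x³ + 5x² + 10x + 19) ÷ lead(D) = −5x⁴ ÷ −x³ = 5x. Subtract (5x)·D = −5x⁴ − 40x³ − 35x² − 25x. Remainder: 5x³ + 40x² + 35x + 19.
Step 4: lead(5x³ + 40x² + 35x + 19) ÷ lead(D) = 5x³ ÷ −x³ = −5. Subtract (−5)·D = 5x³ + 40x² + 35x + 25. Remainder: −6.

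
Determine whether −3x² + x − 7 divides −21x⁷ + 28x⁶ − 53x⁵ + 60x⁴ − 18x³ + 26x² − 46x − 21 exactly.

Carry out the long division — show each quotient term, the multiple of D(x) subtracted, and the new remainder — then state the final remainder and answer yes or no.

R(x) = 0, so D(x) is a factor of P(x). yes

Step 1: lead(−21x⁷ + 28x⁶ − 53x⁵ + 60x⁴ − 18x³ + 26x² − 46x − 21) ÷ lead(D) = −21x⁷ ÷ −3x² = 7x⁵. Subtract (7x⁵)·D = −21x⁷ + 7x⁶ − 49x⁵. Remainder: 21x⁶ − 4x⁵ + 60x⁴ − 18x³ + 26x² − 46x − 21.
Step 2: lead(21x⁶ − 4x⁵ + 60x⁴ − 18x³ + 26x² − 46x − 21) ÷ lead(D) = 21x⁶ ÷ −3x² = −7x⁴. Subtract (−7x⁴)·D = 21x⁶ − 7x⁵ + 49x⁴. Remainder: 3x⁵ + 11x⁴ − 18x³ + 26x² − 46x − 21.
Step 3: lead(3x⁵ + 11x⁴ − 18x³ + 26x² − 46x − 21) ÷ lead(D) = 3x⁵ ÷ −3x² = −x³. Subtract (−x³)·D = 3x⁵ − x⁴ + 7x³. Remainder: 12x⁴ − 25x³ + 26x² − 46x − 21.
Step 4: lead(12x⁴ − 25x³ + 26x² − 46x − 21) ÷ lead(D) = 12x⁴ ÷ −3x² = −4x². Subtract (−4x²)·D = 12x⁴ − 4x³ + 28x². Remainder: −21x³ − 2x² − 46x − 21.
Step 5: lead(−21x³ − 2x² − 46x − 21) ÷ lead(D) = −21x³ ÷ −3x² = 7x. Subtract (7x)·D = −21x³ + 7x² − 49x. Remainder: −9x² + 3x − 21.
Step 6: lead(−9x² + 3x − 21) ÷ lead(D) = −9x² ÷ −3x² = 3. Subtract (3)·D = −9x² + 3x − 21. Remainder: 0.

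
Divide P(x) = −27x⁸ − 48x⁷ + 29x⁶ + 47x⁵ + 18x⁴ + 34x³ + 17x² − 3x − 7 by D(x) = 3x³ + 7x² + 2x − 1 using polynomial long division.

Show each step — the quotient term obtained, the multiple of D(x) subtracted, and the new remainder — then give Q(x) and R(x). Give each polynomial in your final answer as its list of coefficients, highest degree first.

Step 1: lead(−27x⁸ − 48x⁷ + 29x⁶ + 47x⁵ + 18x⁴ + 34x³ + 17x² − 3x − 7) ÷ lead(D) = −27x⁸ ÷ 3x³ = −9x⁵. Subtract (−9x⁵)·D = −27x⁸ − 63x⁷ − 18x⁶ + 9x⁵. Remainder: 15x⁷ + 47x⁶ + 38x⁵ + 18x⁴ + 34x³ + 17x² − 3x − 7.
Step 2: lead(15x⁷ + 47x⁶ + 38x⁵ + 18x⁴ + 34x³ + 17x² − 3x − 7) ÷ lead(D) = 15x⁷ ÷ 3x³ = 5x⁴. Subtract (5x⁴)·D = 15x⁷ + 35x⁶ + 10x⁵ − 5x⁴. Remainder: 12x⁶ + 28x⁵ + 23x⁴ + 34x³ + 17x² − 3x − 7.
Step 3: lead(12x⁶ + 28x⁵ + 23x⁴ + 34x³ + 17x² − 3x − 7) ÷ lead(D) = 12x⁶ ÷ 3x³ = 4x³. Subtract (4x³)·D = 12x⁶ + 28x⁵ + 8x⁴ − 4x³. Remainder: 15x⁴ + 38x³ + 17x² − 3x − 7.
Step 4: lead(15x⁴ + 38x³ + 17x² − 3x − 7) ÷ lead(D) = 15x⁴ ÷ 3x³ = 5x. Subtract (5x)·D = 15x⁴ + 35x³ + 10x² − 5x. Remainder: 3x³ + 7x² + 2x − 7.
Step 5: lead(3x³ + 7x² + 2x − 7) ÷ lead(D) = 3x³ ÷ 3x³ = 1. Subtract (1)·D = 3x³ + 7x² + 2x − 1. Remainder: −6.

Q = [-9, 5, 4, 0, 5, 1]; R = [-6]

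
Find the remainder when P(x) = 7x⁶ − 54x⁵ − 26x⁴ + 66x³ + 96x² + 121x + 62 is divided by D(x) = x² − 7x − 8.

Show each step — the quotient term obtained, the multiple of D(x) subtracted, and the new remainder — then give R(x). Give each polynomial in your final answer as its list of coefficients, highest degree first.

R = [6]

Step 1: lead(7x⁶ − 54x⁵ − 26x⁴ + 66x³ + 96x² + 121x + 62) ÷ lead(D) = 7x⁶ ÷ x² = 7x⁴. Subtract (7x⁴)·D = 7x⁶ − 49x⁵ − 56x⁴. Remainder: −5x⁵ + 30x⁴ + 66x³ + 96x² + 121x + 62.
Step 2: lead(−5x⁵ + 30x⁴ + 66x³ + 96x² + 121x + 62) ÷ lead(D) = −5x⁵ ÷ x² = −5x³. Subtract (−5x³)·D = −5x⁵ + 35x⁴ + 40x³. Remainder: −5x⁴ + 26x³ + 96x² + 121x + 62.
Step 3: lead(−5x⁴ + 26x³ + 96x² + 121x + 62) ÷ lead(D) = −5x⁴ ÷ x² = −5x². Subtract (−5x²)·D = −5x⁴ + 35x³ + 40x². Remainder: −9x³ + 56x² + 121x + 62.
Step 4: lead(−9x³ + 56x² + 121x + 62) ÷ lead(D) = −9x³ ÷ x² = −9x. Subtract (−9x)·D = −9x³ + 63x² + 72x. Remainder: −7x² + 49x + 62.
Step 5: lead(−7x² + 49x + 62) ÷ lead(D) = −7x² ÷ x² = −7. Subtract (−7)·D = −7x² + 49x + 56. Remainder: 6.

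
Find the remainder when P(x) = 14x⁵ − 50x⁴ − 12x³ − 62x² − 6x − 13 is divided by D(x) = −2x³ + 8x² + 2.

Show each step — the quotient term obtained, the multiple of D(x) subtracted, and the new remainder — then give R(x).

Step 1: lead(14x⁵ − 50x⁴ − 12x³ − 62x² − 6x − 13) ÷ lead(D) = 14x⁵ ÷ −2x³ = −7x². Subtract (−7x²)·D = 14x⁵ − 56x⁴ − 14x². Remainder: 6x⁴ − 12x³ − 48x² − 6x − 13.
Step 2: lead(6x⁴ − 12x³ − 48x² − 6x − 13) ÷ lead(D) = 6x⁴ ÷ −2x³ = −3x. Subtract (−3x)·D = 6x⁴ − 24x³ − 6x. Remainder: 12x³ − 48x² − 13.
Step 3: lead(12x³ − 48x² − 13) ÷ lead(D) = 12x³ ÷ −2x³ = −6. Subtract (−6)·D = 12x³ − 48x² − 12. Remainder: −1.

R(x) = −1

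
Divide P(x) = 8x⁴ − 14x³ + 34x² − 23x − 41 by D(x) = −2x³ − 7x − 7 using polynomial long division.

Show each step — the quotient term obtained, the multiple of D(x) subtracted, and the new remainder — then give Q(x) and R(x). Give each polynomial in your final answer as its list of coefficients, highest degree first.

Q = [-4, 7]; R = [6, -2, 8]

Step 1: lead(8x⁴ − 14x³ + 34x² − 23x − 41) ÷ lead(D) = 8x⁴ ÷ −2x³ = −4x. Subtract (−4x)·D = 8x⁴ + 28x² + 28x. Remainder: −14x³ + 6x² − 51x − 41.
Step 2: lead(−14x³ + 6x² − 51x − 41) ÷ lead(D) = −14x³ ÷ −2x³ = 7. Subtract (7)·D = −14x³ − 49x − 49. Remainder: 6x² − 2x + 8.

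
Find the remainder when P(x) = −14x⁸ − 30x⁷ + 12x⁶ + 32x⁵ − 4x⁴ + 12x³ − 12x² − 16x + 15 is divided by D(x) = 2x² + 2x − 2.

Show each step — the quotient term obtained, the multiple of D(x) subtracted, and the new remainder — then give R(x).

R(x) = 5

Step 1: lead(−14x⁸ − 30x⁷ + 12x⁶ + 32x⁵ − 4x⁴ + 12x³ − 12x² − 16x + 15) ÷ lead(D) = −14x⁸ ÷ 2x² = −7x⁶. Subtract (−7x⁶)·D = −14x⁸ − 14x⁷ + 14x⁶. Remainder: −16x⁷ − 2x⁶ + 32x⁵ − 4x⁴ + 12x³ − 12x² − 16x + 15.
Step 2: lead(−16x⁷ − 2x⁶ + 32x⁵ − 4x⁴ + 12x³ − 12x² − 16x + 15) ÷ lead(D) = −16x⁷ ÷ 2x² = −8x⁵. Subtract (−8x⁵)·D = −16x⁷ − 16x⁶ + 16x⁵. Remainder: 14x⁶ + 16x⁵ − 4x⁴ + 12x³ − 12x² − 16x + 15.
Step 3: lead(14x⁶ + 16x⁵ − 4x⁴ + 12x³ − 12x² − 16x + 15) ÷ lead(D) = 14x⁶ ÷ 2x² = 7x⁴. Subtract (7x⁴)·D = 14x⁶ + 14x⁵ − 14x⁴. Remainder: 2x⁵ + 10x⁴ + 12x³ − 12x² − 16x + 15.
Step 4: lead(2x⁵ + 10x⁴ + 12x³ − 12x² − 16x + 15) ÷ lead(D) = 2x⁵ ÷ 2x² = x³. Subtract (x³)·D = 2x⁵ + 2x⁴ − 2x³. Remainder: 8x⁴ + 14x³ − 12x² − 16x + 15.
Step 5: lead(8x⁴ + 14x³ − 12x² − 16x + 15) ÷ lead(D) = 8x⁴ ÷ 2x² = 4x². Subtract (4x²)·D = 8x⁴ + 8x³ − 8x². Remainder: 6x³ − 4x² − 16x + 15.
Step 6: lead(6x³ − 4x² − 16x + 15) ÷ lead(D) = 6x³ ÷ 2x² = 3x. Subtract (3x)·D = 6x³ + 6x² − 6x. Remainder: −10x² − 10x + 15.
Step 7: lead(−10x² − 10x + 15) ÷ lead(D) = −10x² ÷ 2x² = −5. Subtract (−5)·D = −10x² − 10x + 10. Remainder: 5.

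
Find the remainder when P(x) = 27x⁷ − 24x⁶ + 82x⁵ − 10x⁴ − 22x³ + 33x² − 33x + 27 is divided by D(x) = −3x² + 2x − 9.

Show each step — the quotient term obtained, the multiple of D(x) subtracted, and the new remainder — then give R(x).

Step 1: lead(27x⁷ − 24x⁶ + 82x⁵ − 10x⁴ − 22x³ + 33x² − 33x + 27) ÷ lead(D) = 27x⁷ ÷ −3x² = −9x⁵. Subtract (−9x⁵)·D = 27x⁷ − 18x⁶ + 81x⁵. Remainder: −6x⁶ + x⁵ − 10x⁴ − 22x³ + 33x² − 33x + 27.
Step 2: lead(−6x⁶ + x⁵ − 10x⁴ − 22x³ + 33x² − 33x + 27) ÷ lead(D) = −6x⁶ ÷ −3x² = 2x⁴. Subtract (2x⁴)·D = −6x⁶ + 4x⁵ − 18x⁴. Remainder: −3x⁵ + 8x⁴ − 22x³ + 33x² − 33x + 27.
Step 3: lead(−3x⁵ + 8x⁴ − 22x³ + 33x² − 33x + 27) ÷ lead(D) = −3x⁵ ÷ −3x² = x³. Subtract (x³)·D = −3x⁵ + 2x⁴ − 9x³. Remainder: 6x⁴ − 13x³ + 33x² − 33x + 27.
Step 4: lead(6x⁴ − 13x³ + 33x² − 33x + 27) ÷ lead(D) = 6x⁴ ÷ −3x² = −2x². Subtract (−2x²)·D = 6x⁴ − 4x³ + 18x². Remainder: −9x³ + 15x² − 33x + 27.
Step 5: lead(−9x³ + 15x² − 33x + 27) ÷ lead(D) = −9x³ ÷ −3x² = 3x. Subtract (3x)·D = −9x³ + 6x² − 27x. Remainder: 9x² − 6x + 27.
Step 6: lead(9x² − 6x + 27) ÷ lead(D) = 9x² ÷ −3x² = −3. Subtract (−3)·D = 9x² − 6x + 27. Remainder: 0.

R(x) = 0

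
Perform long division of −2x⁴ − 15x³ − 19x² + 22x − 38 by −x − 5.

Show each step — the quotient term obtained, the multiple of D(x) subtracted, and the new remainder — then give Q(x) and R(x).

Step 1: lead(−2x⁴ − 15x³ − 19x² + 22x − 38) ÷ lead(D) = −2x⁴ ÷ −x = 2x³. Subtract (2x³)·D = −2x⁴ − 10x³. Remainder: −5x³ − 19x² + 22x − 38.
Step 2: lead(−5x³ − 19x² + 22x − 38) ÷ lead(D) = −5x³ ÷ −x = 5x². Subtract (5x²)·D = −5x³ − 25x². Remainder: 6x² + 22x − 38.
Step 3: lead(6x² + 22x − 38) ÷ lead(D) = 6x² ÷ −x = −6x. Subtract (−6x)·D = 6x² + 30x. Remainder: −8x − 38.
Step 4: lead(−8x − 38) ÷ lead(D) = −8x ÷ −x = 8. Subtract (8)·D = −8x − 40. Remainder: 2.

Q(x) = 2x³ + 5x² − 6x + 8; R(x) = 2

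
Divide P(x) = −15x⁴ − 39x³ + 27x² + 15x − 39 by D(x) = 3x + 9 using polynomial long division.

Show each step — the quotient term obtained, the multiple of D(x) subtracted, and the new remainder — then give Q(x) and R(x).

Step 1: lead(−15x⁴ − 39x³ + 27x² + 15x − 39) ÷ lead(D) = −15x⁴ ÷ 3x = −5x³. Subtract (−5x³)·D = −15x⁴ − 45x³. Remainder: 6x³ + 27x² + 15x − 39.
Step 2: lead(6x³ + 27x² + 15x − 39) ÷ lead(D) = 6x³ ÷ 3x = 2x². Subtract (2x²)·D = 6x³ + 18x². Remainder: 9x² + 15x − 39.
Step 3: lead(9x² + 15x − 39) ÷ lead(D) = 9x² ÷ 3x = 3x. Subtract (3x)·D = 9x² + 27x. Remainder: −12x − 39.
Step 4: lead(−12x − 39) ÷ lead(D) = −12x ÷ 3x = −4. Subtract (−4)·D = −12x − 36. Remainder: −3.

Q(x) = −5x³ + 2x² + 3x − 4; R(x) = −3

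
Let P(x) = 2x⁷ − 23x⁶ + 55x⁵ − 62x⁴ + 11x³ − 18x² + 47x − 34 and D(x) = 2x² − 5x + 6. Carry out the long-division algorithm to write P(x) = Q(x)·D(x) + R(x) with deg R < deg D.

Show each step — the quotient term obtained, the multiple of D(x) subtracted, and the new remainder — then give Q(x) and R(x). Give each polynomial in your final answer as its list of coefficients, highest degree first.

Q = [1, -9, 2, 1, 2, -7]; R = [8]

Step 1: lead(2x⁷ − 23x⁶ + 55x⁵ − 62x⁴ + 11x³ − 18x² + 47x − 34) ÷ lead(D) = 2x⁷ ÷ 2x² = x⁵. Subtract (x⁵)·D = 2x⁷ − 5x⁶ + 6x⁵. Remainder: −18x⁶ + 49x⁵ − 62x⁴ + 11x³ − 18x² + 47x − 34.
Step 2: lead(−18x⁶ + 49x⁵ − 62x⁴ + 11x³ − 18x² + 47x − 34) ÷ lead(D) = −18x⁶ ÷ 2x² = −9x⁴. Subtract (−9x⁴)·D = −18x⁶ + 45x⁵ − 54x⁴. Remainder: 4x⁵ − 8x⁴ + 11x³ − 18x² + 47x − 34.
Step 3: lead(4x⁵ − 8x⁴ + 11x³ − 18x² + 47x − 34) ÷ lead(D) = 4x⁵ ÷ 2x² = 2x³. Subtract (2x³)·D = 4x⁵ − 10x⁴ + 12x³. Remainder: 2x⁴ − x³ − 18x² + 47x − 34.
Step 4: lead(2x⁴ − x³ − 18x² + 47x − 34) ÷ lead(D) = 2x⁴ ÷ 2x² = x². Subtract (x²)·D = 2x⁴ − 5x³ + 6x². Remainder: 4x³ − 24x² + 47x − 34.
Step 5: lead(4x³ − 24x² + 47x − 34) ÷ lead(D) = 4x³ ÷ 2x² = 2x. Subtract (2x)·D = 4x³ − 10x² + 12x. Remainder: −14x² + 35x − 34.
Step 6: lead(−14x² + 35x − 34) ÷ lead(D) = −14x² ÷ 2x² = −7. Subtract (−7)·D = −14x² + 35x − 42. Remainder: 8.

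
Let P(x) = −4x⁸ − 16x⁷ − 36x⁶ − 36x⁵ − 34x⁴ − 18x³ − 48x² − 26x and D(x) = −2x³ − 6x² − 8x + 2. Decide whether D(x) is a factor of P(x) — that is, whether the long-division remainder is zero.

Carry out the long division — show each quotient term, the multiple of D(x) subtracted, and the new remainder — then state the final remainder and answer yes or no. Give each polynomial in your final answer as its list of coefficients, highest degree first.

Step 1: lead(−4x⁸ − 16x⁷ − 36x⁶ − 36x⁵ − 34x⁴ − 18x³ − 48x² − 26x) ÷ lead(D) = −4x⁸ ÷ −2x³ = 2x⁵. Subtract (2x⁵)·D = −4x⁸ − 12x⁷ − 16x⁶ + 4x⁵. Remainder: −4x⁷ − 20x⁶ − 40x⁵ − 34x⁴ − 18x³ − 48x² − 26x.
Step 2: lead(−4x⁷ − 20x⁶ − 40x⁵ − 34x⁴ − 18x³ − 48x² − 26x) ÷ lead(D) = −4x⁷ ÷ −2x³ = 2x⁴. Subtract (2x⁴)·D = −4x⁷ − 12x⁶ − 16x⁵ + 4x⁴. Remainder: −8x⁶ − 24x⁵ − 38x⁴ − 18x³ − 48x² − 26x.
Step 3: lead(−8x⁶ − 24x⁵ − 38x⁴ − 18x³ − 48x² − 26x) ÷ lead(D) = −8x⁶ ÷ −2x³ = 4x³. Subtract (4x³)·D = −8x⁶ − 24x⁵ − 32x⁴ + 8x³. Remainder: −6x⁴ − 26x³ − 48x² − 26x.
Step 4: lead(−6x⁴ − 26x³ − 48x² − 26x) ÷ lead(D) = −6x⁴ ÷ −2x³ = 3x. Subtract (3x)·D = −6x⁴ − 18x³ − 24x² + 6x. Remainder: −8x³ − 24x² − 32x.
Step 5: lead(−8x³ − 24x² − 32x) ÷ lead(D) = −8x³ ÷ −2x³ = 4. Subtract (4)·D = −8x³ − 24x² − 32x + 8. Remainder: −8.

R = [-8], so D(x) is not a factor of P(x). no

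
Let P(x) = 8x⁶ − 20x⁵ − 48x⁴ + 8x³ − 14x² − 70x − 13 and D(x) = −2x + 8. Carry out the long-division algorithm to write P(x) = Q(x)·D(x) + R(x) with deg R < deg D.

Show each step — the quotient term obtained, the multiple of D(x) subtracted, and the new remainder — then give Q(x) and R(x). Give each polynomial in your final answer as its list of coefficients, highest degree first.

Step 1: lead(8x⁶ − 20x⁵ − 48x⁴ + 8x³ − 14x² − 70x − 13) ÷ lead(D) = 8x⁶ ÷ −2x = −4x⁵. Subtract (−4x⁵)·D = 8x⁶ − 32x⁵. Remainder: 12x⁵ − 48x⁴ + 8x³ − 14x² − 70x − 13.
Step 2: lead(12x⁵ − 48x⁴ + 8x³ − 14x² − 70x − 13) ÷ lead(D) = 12x⁵ ÷ −2x = −6x⁴. Subtract (−6x⁴)·D = 12x⁵ − 48x⁴. Remainder: 8x³ − 14x² − 70x − 13.
Step 3: lead(8x³ − 14x² − 70x − 13) ÷ lead(D) = 8x³ ÷ −2x = −4x². Subtract (−4x²)·D = 8x³ − 32x². Remainder: 18x² − 70x − 13.
Step 4: lead(18x² − 70x − 13) ÷ lead(D) = 18x² ÷ −2x = −9x. Subtract (−9x)·D = 18x² − 72x. Remainder: 2x − 13.
Step 5: lead(2x − 13) ÷ lead(D) = 2x ÷ −2x = −1. Subtract (−1)·D = 2x − 8. Remainder: −5.

Q = [-4, -6, 0, -4, -9, -1]; R = [-5]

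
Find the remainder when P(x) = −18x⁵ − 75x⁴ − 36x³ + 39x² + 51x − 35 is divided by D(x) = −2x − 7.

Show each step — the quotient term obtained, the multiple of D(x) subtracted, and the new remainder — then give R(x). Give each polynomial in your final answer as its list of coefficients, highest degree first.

Step 1: lead(−18x⁵ − 75x⁴ − 36x³ + 39x² + 51x − 35) ÷ lead(D) = −18x⁵ ÷ −2x = 9x⁴. Subtract (9x⁴)·D = −18x⁵ − 63x⁴. Remainder: −12x⁴ − 36x³ + 39x² + 51x − 35.
Step 2: lead(−12x⁴ − 36x³ + 39x² + 51x − 35) ÷ lead(D) = −12x⁴ ÷ −2x = 6x³. Subtract (6x³)·D = −12x⁴ − 42x³. Remainder: 6x³ + 39x² + 51x − 35.
Step 3: lead(6x³ + 39x² + 51x − 35) ÷ lead(D) = 6x³ ÷ −2x = −3x². Subtract (−3x²)·D = 6x³ + 21x². Remainder: 18x² + 51x − 35.
Step 4: lead(18x² + 51x − 35) ÷ lead(D) = 18x² ÷ −2x = −9x. Subtract (−9x)·D = 18x² + 63x. Remainder: −12x − 35.
Step 5: lead(−12x − 35) ÷ lead(D) = −12x ÷ −2x = 6. Subtract (6)·D = −12x − 42. Remainder: 7.

R = [7]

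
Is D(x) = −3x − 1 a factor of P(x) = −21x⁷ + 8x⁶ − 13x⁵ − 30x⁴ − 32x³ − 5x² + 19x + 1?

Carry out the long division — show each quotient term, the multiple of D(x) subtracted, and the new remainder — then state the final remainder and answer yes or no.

R(x) = −5, so D(x) is not a factor of P(x). no

Step 1: lead(−21x⁷ + 8x⁶ − 13x⁵ − 30x⁴ − 32x³ − 5x² + 19x + 1) ÷ lead(D) = −21x⁷ ÷ −3x = 7x⁶. Subtract (7x⁶)·D = −21x⁷ − 7x⁶. Remainder: 15x⁶ − 13x⁵ − 30x⁴ − 32x³ − 5x² + 19x + 1.
Step 2: lead(15x⁶ − 13x⁵ − 30x⁴ − 32x³ − 5x² + 19x + 1) ÷ lead(D) = 15x⁶ ÷ −3x = −5x⁵. Subtract (−5x⁵)·D = 15x⁶ + 5x⁵. Remainder: −18x⁵ − 30x⁴ − 32x³ − 5x² + 19x + 1.
Step 3: lead(−18x⁵ − 30x⁴ − 32x³ − 5x² + 19x + 1) ÷ lead(D) = −18x⁵ ÷ −3x = 6x⁴. Subtract (6x⁴)·D = −18x⁵ − 6x⁴. Remainder: −24x⁴ − 32x³ − 5x² + 19x + 1.
Step 4: lead(−24x⁴ − 32x³ − 5x² + 19x + 1) ÷ lead(D) = −24x⁴ ÷ −3x = 8x³. Subtract (8x³)·D = −24x⁴ − 8x³. Remainder: −24x³ − 5x² + 19x + 1.
Step 5: lead(−24x³ − 5x² + 19x + 1) ÷ lead(D) = −24x³ ÷ −3x = 8x². Subtract (8x²)·D = −24x³ − 8x². Remainder: 3x² + 19x + 1.
Step 6: lead(3x² + 19x + 1) ÷ lead(D) = 3x² ÷ −3x = −x. Subtract (−x)·D = 3x² + x. Remainder: 18x + 1.
Step 7: lead(18x + 1) ÷ lead(D) = 18x ÷ −3x = −6. Subtract (−6)·D = 18x + 6. Remainder: −5.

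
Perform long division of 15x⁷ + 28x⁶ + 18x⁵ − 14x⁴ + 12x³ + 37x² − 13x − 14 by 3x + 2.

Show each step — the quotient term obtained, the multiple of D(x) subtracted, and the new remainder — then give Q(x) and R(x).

Q(x) = 5x⁶ + 6x⁵ + 2x⁴ − 6x³ + 8x² + 7x − 9; R(x) = 4

Step 1: lead(15x⁷ + 28x⁶ + 18x⁵ − 14x⁴ + 12x³ + 37x² − 13x − 14) ÷ lead(D) = 15x⁷ ÷ 3x = 5x⁶. Subtract (5x⁶)·D = 15x⁷ + 10x⁶. Remainder: 18x⁶ + 18x⁵ − 14x⁴ + 12x³ + 37x² − 13x − 14.
Step 2: lead(18x⁶ + 18x⁵ − 14x⁴ + 12x³ + 37x² − 13x − 14) ÷ lead(D) = 18x⁶ ÷ 3x = 6x⁵. Subtract (6x⁵)·D = 18x⁶ + 12x⁵. Remainder: 6x⁵ − 14x⁴ + 12x³ + 37x² − 13x − 14.
Step 3: lead(6x⁵ − 14x⁴ + 12x³ + 37x² − 13x − 14) ÷ lead(D) = 6x⁵ ÷ 3x = 2x⁴. Subtract (2x⁴)·D = 6x⁵ + 4x⁴. Remainder: −18x⁴ + 12x³ + 37x² − 13x − 14.
Step 4: lead(−18x⁴ + 12x³ + 37x² − 13x − 14) ÷ lead(D) = −18x⁴ ÷ 3x = −6x³. Subtract (−6x³)·D = −18x⁴ − 12x³. Remainder: 24x³ + 37x² − 13x − 14.
Step 5: lead(24x³ + 37x² − 13x − 14) ÷ lead(D) = 24x³ ÷ 3x = 8x². Subtract (8x²)·D = 24x³ + 16x². Remainder: 21x² − 13x − 14.
Step 6: lead(21x² − 13x − 14) ÷ lead(D) = 21x² ÷ 3x = 7x. Subtract (7x)·D = 21x² + 14x. Remainder: −27x − 14.
Step 7: lead(−27x − 14) ÷ lead(D) = −27x ÷ 3x = −9. Subtract (−9)·D = −27x − 18. Remainder: 4.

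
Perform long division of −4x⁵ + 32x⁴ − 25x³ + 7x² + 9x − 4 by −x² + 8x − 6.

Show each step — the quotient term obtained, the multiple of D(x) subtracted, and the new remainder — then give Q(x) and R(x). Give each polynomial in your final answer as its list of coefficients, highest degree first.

Step 1: lead(−4x⁵ + 32x⁴ − 25x³ + 7x² + 9x − 4) ÷ lead(D) = −4x⁵ ÷ −x² = 4x³. Subtract (4x³)·D = −4x⁵ + 32x⁴ − 24x³. Remainder: −x³ + 7x² + 9x − 4.
Step 2: lead(−x³ + 7x² + 9x − 4) ÷ lead(D) = −x³ ÷ −x² = x. Subtract (x)·D = −x³ + 8x² − 6x. Remainder: −x² + 15x − 4.
Step 3: lead(−x² + 15x − 4) ÷ lead(D) = −x² ÷ −x² = 1. Subtract (1)·D = −x² + 8x − 6. Remainder: 7x + 2.

Q = [4, 0, 1, 1]; R = [7, 2]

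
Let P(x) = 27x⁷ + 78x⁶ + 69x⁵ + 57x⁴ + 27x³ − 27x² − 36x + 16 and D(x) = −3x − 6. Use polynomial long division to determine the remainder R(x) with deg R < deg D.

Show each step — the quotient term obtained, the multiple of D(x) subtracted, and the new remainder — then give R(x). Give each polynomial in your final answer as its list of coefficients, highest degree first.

Step 1: lead(27x⁷ + 78x⁶ + 69x⁵ + 57x⁴ + 27x³ − 27x² − 36x + 16) ÷ lead(D) = 27x⁷ ÷ −3x = −9x⁶. Subtract (−9x⁶)·D = 27x⁷ + 54x⁶. Remainder: 24x⁶ + 69x⁵ + 57x⁴ + 27x³ − 27x² − 36x + 16.
Step 2: lead(24x⁶ + 69x⁵ + 57x⁴ + 27x³ − 27x² − 36x + 16) ÷ lead(D) = 24x⁶ ÷ −3x = −8x⁵. Subtract (−8x⁵)·D = 24x⁶ + 48x⁵. Remainder: 21x⁵ + 57x⁴ + 27x³ − 27x² − 36x + 16.
Step 3: lead(21x⁵ + 57x⁴ + 27x³ − 27x² − 36x + 16) ÷ lead(D) = 21x⁵ ÷ −3x = −7x⁴. Subtract (−7x⁴)·D = 21x⁵ + 42x⁴. Remainder: 15x⁴ + 27x³ − 27x² − 36x + 16.
Step 4: lead(15x⁴ + 27x³ − 27x² − 36x + 16) ÷ lead(D) = 15x⁴ ÷ −3x = −5x³. Subtract (−5x³)·D = 15x⁴ + 30x³. Remainder: −3x³ − 27x² − 36x + 16.
Step 5: lead(−3x³ − 27x² − 36x + 16) ÷ lead(D) = −3x³ ÷ −3x = x². Subtract (x²)·D = −3x³ − 6x². Remainder: −21x² − 36x + 16.
Step 6: lead(−21x² − 36x + 16) ÷ lead(D) = −21x² ÷ −3x = 7x. Subtract (7x)·D = −21x² − 42x. Remainder: 6x + 16.
Step 7: lead(6x + 16) ÷ lead(D) = 6x ÷ −3x = −2. Subtract (−2)·D = 6x + 12. Remainder: 4.

R = [4]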